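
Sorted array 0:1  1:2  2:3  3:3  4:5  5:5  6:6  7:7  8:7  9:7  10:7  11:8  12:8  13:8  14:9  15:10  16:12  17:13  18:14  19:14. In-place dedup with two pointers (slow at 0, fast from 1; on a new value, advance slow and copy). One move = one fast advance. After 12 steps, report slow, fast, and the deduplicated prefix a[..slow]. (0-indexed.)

slow=6, fast=13, prefix=[1, 2, 3, 5, 6, 7, 8]

(s=0,f=1) a[fast]=2≠a[slow]=1 write a[1]=2 → slow++,fast++
(s=1,f=2) a[fast]=3≠a[slow]=2 write a[2]=3 → slow++,fast++
(s=2,f=3) a[fast]=3=a[slow] dup → fast++
(s=2,f=4) a[fast]=5≠a[slow]=3 write a[3]=5 → slow++,fast++
(s=3,f=5) a[fast]=5=a[slow] dup → fast++
(s=3,f=6) a[fast]=6≠a[slow]=5 write a[4]=6 → slow++,fast++
(s=4,f=7) a[fast]=7≠a[slow]=6 write a[5]=7 → slow++,fast++
(s=5,f=8) a[fast]=7=a[slow] dup → fast++
(s=5,f=9) a[fast]=7=a[slow] dup → fast++
(s=5,f=10) a[fast]=7=a[slow] dup → fast++
(s=5,f=11) a[fast]=8≠a[slow]=7 write a[6]=8 → slow++,fast++
(s=6,f=12) a[fast]=8=a[slow] dup → fast++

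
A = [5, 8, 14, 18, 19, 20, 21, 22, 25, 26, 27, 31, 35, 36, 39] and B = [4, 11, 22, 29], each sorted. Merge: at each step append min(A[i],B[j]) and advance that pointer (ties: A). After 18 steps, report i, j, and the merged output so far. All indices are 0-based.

i=14, j=4, merged so far=[4, 5, 8, 11, 14, 18, 19, 20, 21, 22, 22, 25, 26, 27, 29, 31, 35, 36]

[i=0,j=0] A[i]=5>B[j]=4 take 4 → j++
[i=0,j=1] A[i]=5<=B[j]=11 take 5 → i++
[i=1,j=1] A[i]=8<=B[j]=11 take 8 → i++
[i=2,j=1] A[i]=14>B[j]=11 take 11 → j++
[i=2,j=2] A[i]=14<=B[j]=22 take 14 → i++
[i=3,j=2] A[i]=18<=B[j]=22 take 18 → i++
[i=4,j=2] A[i]=19<=B[j]=22 take 19 → i++
[i=5,j=2] A[i]=20<=B[j]=22 take 20 → i++
[i=6,j=2] A[i]=21<=B[j]=22 take 21 → i++
[i=7,j=2] A[i]=22<=B[j]=22 take 22 → i++
[i=8,j=2] A[i]=25>B[j]=22 take 22 → j++
[i=8,j=3] A[i]=25<=B[j]=29 take 25 → i++
[i=9,j=3] A[i]=26<=B[j]=29 take 26 → i++
[i=10,j=3] A[i]=27<=B[j]=29 take 27 → i++
[i=11,j=3] A[i]=31>B[j]=29 take 29 → j++
[i=11,j=4] B done, take A[i]=31 → i++
[i=12,j=4] B done, take A[i]=35 → i++
[i=13,j=4] B done, take A[i]=36 → i++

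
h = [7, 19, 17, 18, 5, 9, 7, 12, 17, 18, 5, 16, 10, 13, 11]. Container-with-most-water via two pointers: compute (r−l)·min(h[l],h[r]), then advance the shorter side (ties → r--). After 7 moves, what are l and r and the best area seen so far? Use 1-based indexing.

l=2, r=9, best area=160

[1,15] min(7,11)*14=98 best=98 * → l++
[2,15] min(19,11)*13=143 best=143 * → r--
[2,14] min(19,13)*12=156 best=156 * → r--
[2,13] min(19,10)*11=110 best=156 → r--
[2,12] min(19,16)*10=160 best=160 * → r--
[2,11] min(19,5)*9=45 best=160 → r--
[2,10] min(19,18)*8=144 best=160 → r--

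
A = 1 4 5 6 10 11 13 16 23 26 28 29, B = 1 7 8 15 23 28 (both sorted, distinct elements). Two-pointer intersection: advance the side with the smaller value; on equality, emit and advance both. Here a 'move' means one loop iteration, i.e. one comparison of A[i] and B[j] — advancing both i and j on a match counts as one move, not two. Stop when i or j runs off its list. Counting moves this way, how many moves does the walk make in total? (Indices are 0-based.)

i=0 j=0: 1==1 emit, i++,j++
i=1 j=1: 4<7, i++
i=2 j=1: 5<7, i++
i=3 j=1: 6<7, i++
i=4 j=1: 10>7, j++
i=4 j=2: 10>8, j++
i=4 j=3: 10<15, i++
i=5 j=3: 11<15, i++
i=6 j=3: 13<15, i++
i=7 j=3: 16>15, j++
i=7 j=4: 16<23, i++
i=8 j=4: 23==23 emit, i++,j++
i=9 j=5: 26<28, i++
i=10 j=5: 28==28 emit, i++,j++

14 moves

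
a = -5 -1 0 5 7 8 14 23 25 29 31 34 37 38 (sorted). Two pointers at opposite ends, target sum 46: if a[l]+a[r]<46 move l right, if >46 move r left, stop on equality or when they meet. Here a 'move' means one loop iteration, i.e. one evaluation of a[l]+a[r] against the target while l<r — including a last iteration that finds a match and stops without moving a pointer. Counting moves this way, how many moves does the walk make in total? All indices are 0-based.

6 moves

l=0 r=13: -5+38=33 <46, l++
l=1 r=13: -1+38=37 <46, l++
l=2 r=13: 0+38=38 <46, l++
l=3 r=13: 5+38=43 <46, l++
l=4 r=13: 7+38=45 <46, l++
l=5 r=13: 8+38=46, found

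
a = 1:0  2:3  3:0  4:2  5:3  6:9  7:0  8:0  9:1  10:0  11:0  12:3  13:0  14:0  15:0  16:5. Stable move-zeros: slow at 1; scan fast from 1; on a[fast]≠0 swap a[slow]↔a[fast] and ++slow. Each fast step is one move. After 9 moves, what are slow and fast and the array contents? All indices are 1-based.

(s=1,f=1) a[fast]=0 → fast++
(s=1,f=2) a[fast]=3≠0 swap→a[1]=3 → slow++,fast++
(s=2,f=3) a[fast]=0 → fast++
(s=2,f=4) a[fast]=2≠0 swap→a[2]=2 → slow++,fast++
(s=3,f=5) a[fast]=3≠0 swap→a[3]=3 → slow++,fast++
(s=4,f=6) a[fast]=9≠0 swap→a[4]=9 → slow++,fast++
(s=5,f=7) a[fast]=0 → fast++
(s=5,f=8) a[fast]=0 → fast++
(s=5,f=9) a[fast]=1≠0 swap→a[5]=1 → slow++,fast++

slow=6, fast=10, a=[3, 2, 3, 9, 1, 0, 0, 0, 0, 0, 0, 3, 0, 0, 0, 5]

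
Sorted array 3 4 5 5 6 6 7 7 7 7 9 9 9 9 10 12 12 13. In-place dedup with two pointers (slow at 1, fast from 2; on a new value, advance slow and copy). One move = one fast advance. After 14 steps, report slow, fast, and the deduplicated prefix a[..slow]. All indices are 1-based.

(s=1,f=2) a[fast]=4≠a[slow]=3 write a[2]=4 → slow++,fast++
(s=2,f=3) a[fast]=5≠a[slow]=4 write a[3]=5 → slow++,fast++
(s=3,f=4) a[fast]=5=a[slow] dup → fast++
(s=3,f=5) a[fast]=6≠a[slow]=5 write a[4]=6 → slow++,fast++
(s=4,f=6) a[fast]=6=a[slow] dup → fast++
(s=4,f=7) a[fast]=7≠a[slow]=6 write a[5]=7 → slow++,fast++
(s=5,f=8) a[fast]=7=a[slow] dup → fast++
(s=5,f=9) a[fast]=7=a[slow] dup → fast++
(s=5,f=10) a[fast]=7=a[slow] dup → fast++
(s=5,f=11) a[fast]=9≠a[slow]=7 write a[6]=9 → slow++,fast++
(s=6,f=12) a[fast]=9=a[slow] dup → fast++
(s=6,f=13) a[fast]=9=a[slow] dup → fast++
(s=6,f=14) a[fast]=9=a[slow] dup → fast++
(s=6,f=15) a[fast]=10≠a[slow]=9 write a[7]=10 → slow++,fast++

slow=7, fast=16, prefix=[3, 4, 5, 6, 7, 9, 10]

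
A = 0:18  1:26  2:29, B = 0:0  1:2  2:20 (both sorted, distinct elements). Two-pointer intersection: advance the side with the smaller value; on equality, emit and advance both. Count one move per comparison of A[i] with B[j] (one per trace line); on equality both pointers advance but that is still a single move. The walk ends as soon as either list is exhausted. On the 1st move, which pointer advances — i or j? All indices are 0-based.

[i=0,j=0] 18>0 → j++

j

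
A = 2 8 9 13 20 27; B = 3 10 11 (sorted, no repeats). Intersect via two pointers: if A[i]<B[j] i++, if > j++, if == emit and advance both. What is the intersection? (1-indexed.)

i=1 j=1: 2<3, i++
i=2 j=1: 8>3, j++
i=2 j=2: 8<10, i++
i=3 j=2: 9<10, i++
i=4 j=2: 13>10, j++
i=4 j=3: 13>11, j++

intersection = []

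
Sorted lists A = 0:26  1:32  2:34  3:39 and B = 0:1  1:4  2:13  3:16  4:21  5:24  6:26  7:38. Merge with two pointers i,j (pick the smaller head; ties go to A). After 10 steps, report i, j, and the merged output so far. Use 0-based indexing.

i=3, j=7, merged so far=[1, 4, 13, 16, 21, 24, 26, 26, 32, 34]

i=0 j=0: A[i]=26>B[j]=1 take 1, j++
i=0 j=1: A[i]=26>B[j]=4 take 4, j++
i=0 j=2: A[i]=26>B[j]=13 take 13, j++
i=0 j=3: A[i]=26>B[j]=16 take 16, j++
i=0 j=4: A[i]=26>B[j]=21 take 21, j++
i=0 j=5: A[i]=26>B[j]=24 take 24, j++
i=0 j=6: A[i]=26<=B[j]=26 take 26, i++
i=1 j=6: A[i]=32>B[j]=26 take 26, j++
i=1 j=7: A[i]=32<=B[j]=38 take 32, i++
i=2 j=7: A[i]=34<=B[j]=38 take 34, i++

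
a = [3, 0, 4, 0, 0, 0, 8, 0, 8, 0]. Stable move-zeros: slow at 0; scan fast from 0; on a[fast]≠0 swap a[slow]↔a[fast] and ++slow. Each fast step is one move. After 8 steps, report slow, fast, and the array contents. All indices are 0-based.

slow=3, fast=8, a=[3, 4, 8, 0, 0, 0, 0, 0, 8, 0]

(s=0,f=0) a[fast]=3≠0 swap→a[0]=3 → slow++,fast++
(s=1,f=1) a[fast]=0 → fast++
(s=1,f=2) a[fast]=4≠0 swap→a[1]=4 → slow++,fast++
(s=2,f=3) a[fast]=0 → fast++
(s=2,f=4) a[fast]=0 → fast++
(s=2,f=5) a[fast]=0 → fast++
(s=2,f=6) a[fast]=8≠0 swap→a[2]=8 → slow++,fast++
(s=3,f=7) a[fast]=0 → fast++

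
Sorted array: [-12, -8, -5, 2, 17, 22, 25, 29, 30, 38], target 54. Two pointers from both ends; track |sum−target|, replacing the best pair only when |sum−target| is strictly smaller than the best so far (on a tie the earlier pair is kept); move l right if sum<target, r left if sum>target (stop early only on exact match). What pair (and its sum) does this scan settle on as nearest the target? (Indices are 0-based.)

pair (25, 29) with sum 54 (|Δ|=0)

l=0 r=9: -12+38=26 d=28 *, l++
l=1 r=9: -8+38=30 d=24 *, l++
l=2 r=9: -5+38=33 d=21 *, l++
l=3 r=9: 2+38=40 d=14 *, l++
l=4 r=9: 17+38=55 d=1 *, r--
l=4 r=8: 17+30=47 d=7, l++
l=5 r=8: 22+30=52 d=2, l++
l=6 r=8: 25+30=55 d=1, r--
l=6 r=7: 25+29=54 d=0 *, stop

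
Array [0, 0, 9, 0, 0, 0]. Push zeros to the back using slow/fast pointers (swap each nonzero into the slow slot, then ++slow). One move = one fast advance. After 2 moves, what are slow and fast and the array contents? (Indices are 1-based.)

(s=1,f=1) a[fast]=0 → fast++
(s=1,f=2) a[fast]=0 → fast++

slow=1, fast=3, a=[0, 0, 9, 0, 0, 0]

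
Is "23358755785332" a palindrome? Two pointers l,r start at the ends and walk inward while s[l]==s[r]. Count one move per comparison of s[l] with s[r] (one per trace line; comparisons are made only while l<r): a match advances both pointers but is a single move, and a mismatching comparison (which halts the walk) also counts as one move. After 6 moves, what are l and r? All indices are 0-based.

l=0 r=13: '2'=='2', l++,r--
l=1 r=12: '3'=='3', l++,r--
l=2 r=11: '3'=='3', l++,r--
l=3 r=10: '5'=='5', l++,r--
l=4 r=9: '8'=='8', l++,r--
l=5 r=8: '7'=='7', l++,r--

l=6, r=7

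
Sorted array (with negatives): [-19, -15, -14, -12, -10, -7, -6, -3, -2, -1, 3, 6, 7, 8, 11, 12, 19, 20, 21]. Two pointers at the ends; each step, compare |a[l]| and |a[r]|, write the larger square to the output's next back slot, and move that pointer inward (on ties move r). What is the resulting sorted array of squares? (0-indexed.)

[1, 4, 9, 9, 36, 36, 49, 49, 64, 100, 121, 144, 144, 196, 225, 361, 361, 400, 441]

l=0 r=18: |-19|<=|21| out[18]=441, r--
l=0 r=17: |-19|<=|20| out[17]=400, r--
l=0 r=16: |-19|<=|19| out[16]=361, r--
l=0 r=15: |-19|>|12| out[15]=361, l++
l=1 r=15: |-15|>|12| out[14]=225, l++
l=2 r=15: |-14|>|12| out[13]=196, l++
l=3 r=15: |-12|<=|12| out[12]=144, r--
l=3 r=14: |-12|>|11| out[11]=144, l++
l=4 r=14: |-10|<=|11| out[10]=121, r--
l=4 r=13: |-10|>|8| out[9]=100, l++
l=5 r=13: |-7|<=|8| out[8]=64, r--
l=5 r=12: |-7|<=|7| out[7]=49, r--
l=5 r=11: |-7|>|6| out[6]=49, l++
l=6 r=11: |-6|<=|6| out[5]=36, r--
l=6 r=10: |-6|>|3| out[4]=36, l++
l=7 r=10: |-3|<=|3| out[3]=9, r--
l=7 r=9: |-3|>|-1| out[2]=9, l++
l=8 r=9: |-2|>|-1| out[1]=4, l++
l=9 r=9: |-1|<=|-1| out[0]=1, r--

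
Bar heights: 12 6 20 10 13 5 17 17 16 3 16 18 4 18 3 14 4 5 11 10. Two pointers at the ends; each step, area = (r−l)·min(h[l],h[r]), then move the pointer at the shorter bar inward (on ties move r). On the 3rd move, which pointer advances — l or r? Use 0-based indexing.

[0,19] min(12,10)*19=190 best=190 * → r--
[0,18] min(12,11)*18=198 best=198 * → r--
[0,17] min(12,5)*17=85 best=198 → r--

r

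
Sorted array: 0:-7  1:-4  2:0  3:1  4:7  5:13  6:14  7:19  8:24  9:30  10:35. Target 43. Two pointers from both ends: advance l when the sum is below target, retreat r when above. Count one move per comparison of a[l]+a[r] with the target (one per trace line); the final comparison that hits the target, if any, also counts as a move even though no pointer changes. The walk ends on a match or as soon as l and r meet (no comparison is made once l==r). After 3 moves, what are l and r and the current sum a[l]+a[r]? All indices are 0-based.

[0,10] -7+35=28 <43 → l++
[1,10] -4+35=31 <43 → l++
[2,10] 0+35=35 <43 → l++

l=3, r=10, sum=36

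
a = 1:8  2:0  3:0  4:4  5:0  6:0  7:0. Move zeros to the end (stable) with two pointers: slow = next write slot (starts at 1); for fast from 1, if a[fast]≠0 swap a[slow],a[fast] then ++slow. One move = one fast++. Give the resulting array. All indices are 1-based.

[8, 4, 0, 0, 0, 0, 0]

(s=1,f=1) a[fast]=8≠0 swap→a[1]=8 → slow++,fast++
(s=2,f=2) a[fast]=0 → fast++
(s=2,f=3) a[fast]=0 → fast++
(s=2,f=4) a[fast]=4≠0 swap→a[2]=4 → slow++,fast++
(s=3,f=5) a[fast]=0 → fast++
(s=3,f=6) a[fast]=0 → fast++
(s=3,f=7) a[fast]=0 → fast++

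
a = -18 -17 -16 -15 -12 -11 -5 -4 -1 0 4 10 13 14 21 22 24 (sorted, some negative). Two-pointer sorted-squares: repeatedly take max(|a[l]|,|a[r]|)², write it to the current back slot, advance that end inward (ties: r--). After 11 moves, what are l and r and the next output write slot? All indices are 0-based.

[0,16] |-18|<=|24| out[16]=576 → r--
[0,15] |-18|<=|22| out[15]=484 → r--
[0,14] |-18|<=|21| out[14]=441 → r--
[0,13] |-18|>|14| out[13]=324 → l++
[1,13] |-17|>|14| out[12]=289 → l++
[2,13] |-16|>|14| out[11]=256 → l++
[3,13] |-15|>|14| out[10]=225 → l++
[4,13] |-12|<=|14| out[9]=196 → r--
[4,12] |-12|<=|13| out[8]=169 → r--
[4,11] |-12|>|10| out[7]=144 → l++
[5,11] |-11|>|10| out[6]=121 → l++

l=6, r=11, next write slot=5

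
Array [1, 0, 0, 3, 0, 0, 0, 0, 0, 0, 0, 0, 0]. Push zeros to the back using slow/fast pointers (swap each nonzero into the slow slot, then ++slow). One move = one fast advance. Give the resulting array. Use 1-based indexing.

slow=1 fast=1: a[fast]=1≠0 swap→a[1]=1, slow++,fast++
slow=2 fast=2: a[fast]=0, fast++
slow=2 fast=3: a[fast]=0, fast++
slow=2 fast=4: a[fast]=3≠0 swap→a[2]=3, slow++,fast++
slow=3 fast=5: a[fast]=0, fast++
slow=3 fast=6: a[fast]=0, fast++
slow=3 fast=7: a[fast]=0, fast++
slow=3 fast=8: a[fast]=0, fast++
slow=3 fast=9: a[fast]=0, fast++
slow=3 fast=10: a[fast]=0, fast++
slow=3 fast=11: a[fast]=0, fast++
slow=3 fast=12: a[fast]=0, fast++
slow=3 fast=13: a[fast]=0, fast++

[1, 3, 0, 0, 0, 0, 0, 0, 0, 0, 0, 0, 0]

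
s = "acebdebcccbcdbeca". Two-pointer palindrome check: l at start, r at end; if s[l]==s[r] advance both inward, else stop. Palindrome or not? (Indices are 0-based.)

not a palindrome (mismatch at 5,11)

l=0 r=16: 'a'=='a', l++,r--
l=1 r=15: 'c'=='c', l++,r--
l=2 r=14: 'e'=='e', l++,r--
l=3 r=13: 'b'=='b', l++,r--
l=4 r=12: 'd'=='d', l++,r--
l=5 r=11: 'e'!='c', stop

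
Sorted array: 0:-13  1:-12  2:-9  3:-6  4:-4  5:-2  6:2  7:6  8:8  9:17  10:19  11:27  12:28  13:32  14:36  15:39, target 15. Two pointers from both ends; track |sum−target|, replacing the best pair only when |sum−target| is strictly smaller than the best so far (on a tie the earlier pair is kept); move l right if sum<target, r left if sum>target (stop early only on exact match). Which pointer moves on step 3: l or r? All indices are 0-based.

[0,15] -13+39=26 d=11 * → r--
[0,14] -13+36=23 d=8 * → r--
[0,13] -13+32=19 d=4 * → r--

r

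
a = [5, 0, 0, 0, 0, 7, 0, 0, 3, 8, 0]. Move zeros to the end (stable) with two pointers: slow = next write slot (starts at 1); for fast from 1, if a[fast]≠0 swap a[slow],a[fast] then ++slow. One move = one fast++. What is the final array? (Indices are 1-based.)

[5, 7, 3, 8, 0, 0, 0, 0, 0, 0, 0]

(s=1,f=1) a[fast]=5≠0 swap→a[1]=5 → slow++,fast++
(s=2,f=2) a[fast]=0 → fast++
(s=2,f=3) a[fast]=0 → fast++
(s=2,f=4) a[fast]=0 → fast++
(s=2,f=5) a[fast]=0 → fast++
(s=2,f=6) a[fast]=7≠0 swap→a[2]=7 → slow++,fast++
(s=3,f=7) a[fast]=0 → fast++
(s=3,f=8) a[fast]=0 → fast++
(s=3,f=9) a[fast]=3≠0 swap→a[3]=3 → slow++,fast++
(s=4,f=10) a[fast]=8≠0 swap→a[4]=8 → slow++,fast++
(s=5,f=11) a[fast]=0 → fast++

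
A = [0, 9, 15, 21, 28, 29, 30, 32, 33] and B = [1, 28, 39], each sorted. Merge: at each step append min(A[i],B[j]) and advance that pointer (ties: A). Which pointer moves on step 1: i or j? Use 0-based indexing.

i

[i=0,j=0] A[i]=0<=B[j]=1 take 0 → i++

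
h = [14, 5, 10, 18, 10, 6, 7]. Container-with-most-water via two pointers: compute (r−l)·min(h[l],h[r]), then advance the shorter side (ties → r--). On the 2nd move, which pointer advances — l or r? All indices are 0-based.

[0,6] min(14,7)*6=42 best=42 * → r--
[0,5] min(14,6)*5=30 best=42 → r--

r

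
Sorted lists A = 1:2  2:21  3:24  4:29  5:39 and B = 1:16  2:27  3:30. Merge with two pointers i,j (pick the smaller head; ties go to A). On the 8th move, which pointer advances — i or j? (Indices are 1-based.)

i

i=1 j=1: A[i]=2<=B[j]=16 take 2, i++
i=2 j=1: A[i]=21>B[j]=16 take 16, j++
i=2 j=2: A[i]=21<=B[j]=27 take 21, i++
i=3 j=2: A[i]=24<=B[j]=27 take 24, i++
i=4 j=2: A[i]=29>B[j]=27 take 27, j++
i=4 j=3: A[i]=29<=B[j]=30 take 29, i++
i=5 j=3: A[i]=39>B[j]=30 take 30, j++
i=5 j=4: B done, take A[i]=39, i++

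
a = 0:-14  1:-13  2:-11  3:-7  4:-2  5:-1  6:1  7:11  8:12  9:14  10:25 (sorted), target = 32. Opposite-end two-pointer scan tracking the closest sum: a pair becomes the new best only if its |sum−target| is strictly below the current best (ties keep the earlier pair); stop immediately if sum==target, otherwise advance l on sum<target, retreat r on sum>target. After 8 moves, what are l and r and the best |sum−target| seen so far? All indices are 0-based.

l=7, r=9, best |Δ|=4

l=0 r=10: -14+25=11 d=21 *, l++
l=1 r=10: -13+25=12 d=20 *, l++
l=2 r=10: -11+25=14 d=18 *, l++
l=3 r=10: -7+25=18 d=14 *, l++
l=4 r=10: -2+25=23 d=9 *, l++
l=5 r=10: -1+25=24 d=8 *, l++
l=6 r=10: 1+25=26 d=6 *, l++
l=7 r=10: 11+25=36 d=4 *, r--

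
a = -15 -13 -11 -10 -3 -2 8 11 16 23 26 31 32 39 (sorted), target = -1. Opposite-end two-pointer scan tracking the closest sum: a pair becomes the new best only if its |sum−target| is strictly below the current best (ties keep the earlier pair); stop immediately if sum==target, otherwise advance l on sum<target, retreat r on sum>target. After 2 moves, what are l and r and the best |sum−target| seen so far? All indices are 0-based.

l=0, r=11, best |Δ|=18

[0,13] -15+39=24 d=25 * → r--
[0,12] -15+32=17 d=18 * → r--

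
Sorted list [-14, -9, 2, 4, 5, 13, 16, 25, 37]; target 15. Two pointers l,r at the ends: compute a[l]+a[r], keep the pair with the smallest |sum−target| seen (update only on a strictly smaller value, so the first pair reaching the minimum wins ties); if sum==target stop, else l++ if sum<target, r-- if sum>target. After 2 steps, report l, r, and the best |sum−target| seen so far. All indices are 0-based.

l=1, r=7, best |Δ|=4

l=0 r=8: -14+37=23 d=8 *, r--
l=0 r=7: -14+25=11 d=4 *, l++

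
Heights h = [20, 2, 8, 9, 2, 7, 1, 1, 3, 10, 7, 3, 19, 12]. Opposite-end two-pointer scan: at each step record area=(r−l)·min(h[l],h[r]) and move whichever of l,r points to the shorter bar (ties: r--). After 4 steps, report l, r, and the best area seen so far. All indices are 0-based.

[0,13] min(20,12)*13=156 best=156 * → r--
[0,12] min(20,19)*12=228 best=228 * → r--
[0,11] min(20,3)*11=33 best=228 → r--
[0,10] min(20,7)*10=70 best=228 → r--

l=0, r=9, best area=228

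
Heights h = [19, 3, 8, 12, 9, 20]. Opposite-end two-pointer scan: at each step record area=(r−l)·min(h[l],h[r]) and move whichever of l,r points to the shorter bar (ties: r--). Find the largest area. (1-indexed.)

[1,6] min(19,20)*5=95 best=95 * → l++
[2,6] min(3,20)*4=12 best=95 → l++
[3,6] min(8,20)*3=24 best=95 → l++
[4,6] min(12,20)*2=24 best=95 → l++
[5,6] min(9,20)*1=9 best=95 → l++

max area = 95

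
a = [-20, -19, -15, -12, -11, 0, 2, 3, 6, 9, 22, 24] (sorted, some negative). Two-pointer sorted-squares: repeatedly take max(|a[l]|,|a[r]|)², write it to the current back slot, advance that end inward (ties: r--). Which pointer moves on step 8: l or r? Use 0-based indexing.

r

l=0 r=11: |-20|<=|24| out[11]=576, r--
l=0 r=10: |-20|<=|22| out[10]=484, r--
l=0 r=9: |-20|>|9| out[9]=400, l++
l=1 r=9: |-19|>|9| out[8]=361, l++
l=2 r=9: |-15|>|9| out[7]=225, l++
l=3 r=9: |-12|>|9| out[6]=144, l++
l=4 r=9: |-11|>|9| out[5]=121, l++
l=5 r=9: |0|<=|9| out[4]=81, r--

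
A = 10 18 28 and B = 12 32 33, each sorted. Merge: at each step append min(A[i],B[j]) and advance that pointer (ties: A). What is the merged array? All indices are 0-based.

i=0 j=0: A[i]=10<=B[j]=12 take 10, i++
i=1 j=0: A[i]=18>B[j]=12 take 12, j++
i=1 j=1: A[i]=18<=B[j]=32 take 18, i++
i=2 j=1: A[i]=28<=B[j]=32 take 28, i++
i=3 j=1: A done, take B[j]=32, j++
i=3 j=2: A done, take B[j]=33, j++

[10, 12, 18, 28, 32, 33]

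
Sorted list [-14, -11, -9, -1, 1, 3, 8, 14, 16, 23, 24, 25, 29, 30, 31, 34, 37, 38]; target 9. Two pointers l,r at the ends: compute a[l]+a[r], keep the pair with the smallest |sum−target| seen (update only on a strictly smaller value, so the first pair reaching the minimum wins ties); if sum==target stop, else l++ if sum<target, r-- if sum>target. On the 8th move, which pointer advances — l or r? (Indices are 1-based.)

[1,18] -14+38=24 d=15 * → r--
[1,17] -14+37=23 d=14 * → r--
[1,16] -14+34=20 d=11 * → r--
[1,15] -14+31=17 d=8 * → r--
[1,14] -14+30=16 d=7 * → r--
[1,13] -14+29=15 d=6 * → r--
[1,12] -14+25=11 d=2 * → r--
[1,11] -14+24=10 d=1 * → r--

r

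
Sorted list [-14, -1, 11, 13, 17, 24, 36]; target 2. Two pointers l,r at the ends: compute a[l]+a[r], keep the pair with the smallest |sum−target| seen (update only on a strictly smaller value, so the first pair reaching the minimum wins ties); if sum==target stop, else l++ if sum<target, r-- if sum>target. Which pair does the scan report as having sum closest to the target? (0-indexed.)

pair (-14, 17) with sum 3 (|Δ|=1)

[0,6] -14+36=22 d=20 * → r--
[0,5] -14+24=10 d=8 * → r--
[0,4] -14+17=3 d=1 * → r--
[0,3] -14+13=-1 d=3 → l++
[1,3] -1+13=12 d=10 → r--
[1,2] -1+11=10 d=8 → r--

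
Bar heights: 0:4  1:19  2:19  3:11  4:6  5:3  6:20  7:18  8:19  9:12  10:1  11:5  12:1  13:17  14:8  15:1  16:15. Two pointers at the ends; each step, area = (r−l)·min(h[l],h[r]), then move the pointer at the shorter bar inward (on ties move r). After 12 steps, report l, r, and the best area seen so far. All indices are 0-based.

l=2, r=6, best area=225

l=0 r=16: min(4,15)*16=64 best=64 *, l++
l=1 r=16: min(19,15)*15=225 best=225 *, r--
l=1 r=15: min(19,1)*14=14 best=225, r--
l=1 r=14: min(19,8)*13=104 best=225, r--
l=1 r=13: min(19,17)*12=204 best=225, r--
l=1 r=12: min(19,1)*11=11 best=225, r--
l=1 r=11: min(19,5)*10=50 best=225, r--
l=1 r=10: min(19,1)*9=9 best=225, r--
l=1 r=9: min(19,12)*8=96 best=225, r--
l=1 r=8: min(19,19)*7=133 best=225, r--
l=1 r=7: min(19,18)*6=108 best=225, r--
l=1 r=6: min(19,20)*5=95 best=225, l++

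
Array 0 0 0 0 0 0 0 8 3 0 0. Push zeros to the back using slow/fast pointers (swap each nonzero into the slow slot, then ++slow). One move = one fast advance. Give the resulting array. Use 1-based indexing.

slow=1 fast=1: a[fast]=0, fast++
slow=1 fast=2: a[fast]=0, fast++
slow=1 fast=3: a[fast]=0, fast++
slow=1 fast=4: a[fast]=0, fast++
slow=1 fast=5: a[fast]=0, fast++
slow=1 fast=6: a[fast]=0, fast++
slow=1 fast=7: a[fast]=0, fast++
slow=1 fast=8: a[fast]=8≠0 swap→a[1]=8, slow++,fast++
slow=2 fast=9: a[fast]=3≠0 swap→a[2]=3, slow++,fast++
slow=3 fast=10: a[fast]=0, fast++
slow=3 fast=11: a[fast]=0, fast++

[8, 3, 0, 0, 0, 0, 0, 0, 0, 0, 0]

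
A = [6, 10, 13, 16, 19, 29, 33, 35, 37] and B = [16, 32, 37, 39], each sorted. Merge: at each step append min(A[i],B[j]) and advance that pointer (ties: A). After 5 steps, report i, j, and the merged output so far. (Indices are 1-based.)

i=5, j=2, merged so far=[6, 10, 13, 16, 16]

[i=1,j=1] A[i]=6<=B[j]=16 take 6 → i++
[i=2,j=1] A[i]=10<=B[j]=16 take 10 → i++
[i=3,j=1] A[i]=13<=B[j]=16 take 13 → i++
[i=4,j=1] A[i]=16<=B[j]=16 take 16 → i++
[i=5,j=1] A[i]=19>B[j]=16 take 16 → j++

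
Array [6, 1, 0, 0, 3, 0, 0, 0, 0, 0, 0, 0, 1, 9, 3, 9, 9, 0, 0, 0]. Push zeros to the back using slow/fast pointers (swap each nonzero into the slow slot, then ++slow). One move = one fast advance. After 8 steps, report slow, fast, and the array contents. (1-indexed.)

(s=1,f=1) a[fast]=6≠0 swap→a[1]=6 → slow++,fast++
(s=2,f=2) a[fast]=1≠0 swap→a[2]=1 → slow++,fast++
(s=3,f=3) a[fast]=0 → fast++
(s=3,f=4) a[fast]=0 → fast++
(s=3,f=5) a[fast]=3≠0 swap→a[3]=3 → slow++,fast++
(s=4,f=6) a[fast]=0 → fast++
(s=4,f=7) a[fast]=0 → fast++
(s=4,f=8) a[fast]=0 → fast++

slow=4, fast=9, a=[6, 1, 3, 0, 0, 0, 0, 0, 0, 0, 0, 0, 1, 9, 3, 9, 9, 0, 0, 0]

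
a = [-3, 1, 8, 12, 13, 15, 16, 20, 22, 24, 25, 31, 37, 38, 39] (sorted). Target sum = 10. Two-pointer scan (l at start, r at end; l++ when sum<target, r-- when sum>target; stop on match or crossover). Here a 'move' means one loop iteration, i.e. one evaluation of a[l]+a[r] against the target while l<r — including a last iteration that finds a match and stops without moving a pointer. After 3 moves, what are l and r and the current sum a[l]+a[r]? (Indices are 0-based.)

l=0 r=14: -3+39=36 >10, r--
l=0 r=13: -3+38=35 >10, r--
l=0 r=12: -3+37=34 >10, r--

l=0, r=11, sum=28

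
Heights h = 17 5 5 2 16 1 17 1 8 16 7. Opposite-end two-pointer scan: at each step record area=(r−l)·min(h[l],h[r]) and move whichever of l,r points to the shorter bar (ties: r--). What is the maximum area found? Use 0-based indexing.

l=0 r=10: min(17,7)*10=70 best=70 *, r--
l=0 r=9: min(17,16)*9=144 best=144 *, r--
l=0 r=8: min(17,8)*8=64 best=144, r--
l=0 r=7: min(17,1)*7=7 best=144, r--
l=0 r=6: min(17,17)*6=102 best=144, r--
l=0 r=5: min(17,1)*5=5 best=144, r--
l=0 r=4: min(17,16)*4=64 best=144, r--
l=0 r=3: min(17,2)*3=6 best=144, r--
l=0 r=2: min(17,5)*2=10 best=144, r--
l=0 r=1: min(17,5)*1=5 best=144, r--

max area = 144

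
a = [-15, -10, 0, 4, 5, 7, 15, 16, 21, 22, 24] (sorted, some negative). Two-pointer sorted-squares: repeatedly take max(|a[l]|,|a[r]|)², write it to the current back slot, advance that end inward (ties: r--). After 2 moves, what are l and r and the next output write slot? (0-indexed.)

l=0, r=8, next write slot=8

[0,10] |-15|<=|24| out[10]=576 → r--
[0,9] |-15|<=|22| out[9]=484 → r--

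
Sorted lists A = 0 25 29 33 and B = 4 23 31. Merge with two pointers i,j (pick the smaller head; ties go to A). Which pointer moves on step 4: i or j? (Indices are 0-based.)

i

i=0 j=0: A[i]=0<=B[j]=4 take 0, i++
i=1 j=0: A[i]=25>B[j]=4 take 4, j++
i=1 j=1: A[i]=25>B[j]=23 take 23, j++
i=1 j=2: A[i]=25<=B[j]=31 take 25, i++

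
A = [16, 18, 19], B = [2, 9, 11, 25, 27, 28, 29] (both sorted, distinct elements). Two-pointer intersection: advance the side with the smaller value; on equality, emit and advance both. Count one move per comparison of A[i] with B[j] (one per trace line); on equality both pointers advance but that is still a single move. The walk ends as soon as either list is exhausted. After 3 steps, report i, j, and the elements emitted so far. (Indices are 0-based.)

i=0 j=0: 16>2, j++
i=0 j=1: 16>9, j++
i=0 j=2: 16>11, j++

i=0, j=3, emitted=[]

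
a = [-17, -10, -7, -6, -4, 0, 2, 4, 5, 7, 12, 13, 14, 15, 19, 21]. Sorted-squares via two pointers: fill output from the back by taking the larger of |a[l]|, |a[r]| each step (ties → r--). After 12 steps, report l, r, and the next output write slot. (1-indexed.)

l=1 r=16: |-17|<=|21| out[16]=441, r--
l=1 r=15: |-17|<=|19| out[15]=361, r--
l=1 r=14: |-17|>|15| out[14]=289, l++
l=2 r=14: |-10|<=|15| out[13]=225, r--
l=2 r=13: |-10|<=|14| out[12]=196, r--
l=2 r=12: |-10|<=|13| out[11]=169, r--
l=2 r=11: |-10|<=|12| out[10]=144, r--
l=2 r=10: |-10|>|7| out[9]=100, l++
l=3 r=10: |-7|<=|7| out[8]=49, r--
l=3 r=9: |-7|>|5| out[7]=49, l++
l=4 r=9: |-6|>|5| out[6]=36, l++
l=5 r=9: |-4|<=|5| out[5]=25, r--

l=5, r=8, next write slot=4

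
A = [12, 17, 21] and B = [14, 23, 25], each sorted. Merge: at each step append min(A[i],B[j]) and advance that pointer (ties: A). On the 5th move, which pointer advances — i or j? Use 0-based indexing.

i=0 j=0: A[i]=12<=B[j]=14 take 12, i++
i=1 j=0: A[i]=17>B[j]=14 take 14, j++
i=1 j=1: A[i]=17<=B[j]=23 take 17, i++
i=2 j=1: A[i]=21<=B[j]=23 take 21, i++
i=3 j=1: A done, take B[j]=23, j++

j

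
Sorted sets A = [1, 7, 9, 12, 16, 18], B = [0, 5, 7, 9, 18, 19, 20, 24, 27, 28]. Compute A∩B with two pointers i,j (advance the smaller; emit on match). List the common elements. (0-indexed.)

[i=0,j=0] 1>0 → j++
[i=0,j=1] 1<5 → i++
[i=1,j=1] 7>5 → j++
[i=1,j=2] 7==7 emit → i++,j++
[i=2,j=3] 9==9 emit → i++,j++
[i=3,j=4] 12<18 → i++
[i=4,j=4] 16<18 → i++
[i=5,j=4] 18==18 emit → i++,j++

intersection = [7, 9, 18]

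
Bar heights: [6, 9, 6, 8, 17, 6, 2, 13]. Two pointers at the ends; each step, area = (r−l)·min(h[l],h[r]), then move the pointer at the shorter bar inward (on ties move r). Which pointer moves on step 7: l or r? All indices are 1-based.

r

[1,8] min(6,13)*7=42 best=42 * → l++
[2,8] min(9,13)*6=54 best=54 * → l++
[3,8] min(6,13)*5=30 best=54 → l++
[4,8] min(8,13)*4=32 best=54 → l++
[5,8] min(17,13)*3=39 best=54 → r--
[5,7] min(17,2)*2=4 best=54 → r--
[5,6] min(17,6)*1=6 best=54 → r--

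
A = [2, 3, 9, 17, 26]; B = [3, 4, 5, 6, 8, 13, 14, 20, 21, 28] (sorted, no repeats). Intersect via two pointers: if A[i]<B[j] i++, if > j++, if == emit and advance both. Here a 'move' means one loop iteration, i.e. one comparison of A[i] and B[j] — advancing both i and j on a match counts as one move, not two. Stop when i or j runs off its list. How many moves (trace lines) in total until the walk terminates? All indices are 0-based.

i=0 j=0: 2<3, i++
i=1 j=0: 3==3 emit, i++,j++
i=2 j=1: 9>4, j++
i=2 j=2: 9>5, j++
i=2 j=3: 9>6, j++
i=2 j=4: 9>8, j++
i=2 j=5: 9<13, i++
i=3 j=5: 17>13, j++
i=3 j=6: 17>14, j++
i=3 j=7: 17<20, i++
i=4 j=7: 26>20, j++
i=4 j=8: 26>21, j++
i=4 j=9: 26<28, i++

13 moves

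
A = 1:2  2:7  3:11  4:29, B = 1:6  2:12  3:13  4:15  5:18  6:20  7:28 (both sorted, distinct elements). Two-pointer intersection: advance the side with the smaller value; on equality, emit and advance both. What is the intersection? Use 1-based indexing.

i=1 j=1: 2<6, i++
i=2 j=1: 7>6, j++
i=2 j=2: 7<12, i++
i=3 j=2: 11<12, i++
i=4 j=2: 29>12, j++
i=4 j=3: 29>13, j++
i=4 j=4: 29>15, j++
i=4 j=5: 29>18, j++
i=4 j=6: 29>20, j++
i=4 j=7: 29>28, j++

intersection = []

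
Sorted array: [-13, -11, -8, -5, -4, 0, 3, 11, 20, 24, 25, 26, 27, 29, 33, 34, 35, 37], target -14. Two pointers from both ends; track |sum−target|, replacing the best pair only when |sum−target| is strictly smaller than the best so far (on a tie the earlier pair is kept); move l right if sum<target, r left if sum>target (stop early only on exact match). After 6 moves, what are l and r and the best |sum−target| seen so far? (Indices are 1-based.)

l=1, r=12, best |Δ|=28

l=1 r=18: -13+37=24 d=38 *, r--
l=1 r=17: -13+35=22 d=36 *, r--
l=1 r=16: -13+34=21 d=35 *, r--
l=1 r=15: -13+33=20 d=34 *, r--
l=1 r=14: -13+29=16 d=30 *, r--
l=1 r=13: -13+27=14 d=28 *, r--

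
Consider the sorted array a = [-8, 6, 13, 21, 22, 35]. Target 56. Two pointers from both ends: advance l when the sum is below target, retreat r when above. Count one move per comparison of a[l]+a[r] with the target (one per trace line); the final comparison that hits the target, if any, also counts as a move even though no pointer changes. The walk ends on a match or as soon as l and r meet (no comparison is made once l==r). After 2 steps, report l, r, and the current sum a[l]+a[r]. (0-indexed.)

l=2, r=5, sum=48

[0,5] -8+35=27 <56 → l++
[1,5] 6+35=41 <56 → l++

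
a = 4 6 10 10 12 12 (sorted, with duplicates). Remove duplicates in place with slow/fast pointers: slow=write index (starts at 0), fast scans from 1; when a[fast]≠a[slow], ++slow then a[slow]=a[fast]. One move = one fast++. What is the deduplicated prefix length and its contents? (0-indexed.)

(s=0,f=1) a[fast]=6≠a[slow]=4 write a[1]=6 → slow++,fast++
(s=1,f=2) a[fast]=10≠a[slow]=6 write a[2]=10 → slow++,fast++
(s=2,f=3) a[fast]=10=a[slow] dup → fast++
(s=2,f=4) a[fast]=12≠a[slow]=10 write a[3]=12 → slow++,fast++
(s=3,f=5) a[fast]=12=a[slow] dup → fast++

length 4; prefix = [4, 6, 10, 12]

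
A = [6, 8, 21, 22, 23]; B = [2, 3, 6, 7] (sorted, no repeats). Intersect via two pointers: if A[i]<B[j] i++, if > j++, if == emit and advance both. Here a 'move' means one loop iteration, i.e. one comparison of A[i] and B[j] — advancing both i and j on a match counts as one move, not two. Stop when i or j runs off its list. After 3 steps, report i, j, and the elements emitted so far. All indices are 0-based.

[i=0,j=0] 6>2 → j++
[i=0,j=1] 6>3 → j++
[i=0,j=2] 6==6 emit → i++,j++

i=1, j=3, emitted=[6]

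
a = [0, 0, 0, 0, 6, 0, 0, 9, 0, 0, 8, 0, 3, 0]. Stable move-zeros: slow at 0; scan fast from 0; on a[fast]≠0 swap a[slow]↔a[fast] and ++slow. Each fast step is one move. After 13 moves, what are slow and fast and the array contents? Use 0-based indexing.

slow=4, fast=13, a=[6, 9, 8, 3, 0, 0, 0, 0, 0, 0, 0, 0, 0, 0]

(s=0,f=0) a[fast]=0 → fast++
(s=0,f=1) a[fast]=0 → fast++
(s=0,f=2) a[fast]=0 → fast++
(s=0,f=3) a[fast]=0 → fast++
(s=0,f=4) a[fast]=6≠0 swap→a[0]=6 → slow++,fast++
(s=1,f=5) a[fast]=0 → fast++
(s=1,f=6) a[fast]=0 → fast++
(s=1,f=7) a[fast]=9≠0 swap→a[1]=9 → slow++,fast++
(s=2,f=8) a[fast]=0 → fast++
(s=2,f=9) a[fast]=0 → fast++
(s=2,f=10) a[fast]=8≠0 swap→a[2]=8 → slow++,fast++
(s=3,f=11) a[fast]=0 → fast++
(s=3,f=12) a[fast]=3≠0 swap→a[3]=3 → slow++,fast++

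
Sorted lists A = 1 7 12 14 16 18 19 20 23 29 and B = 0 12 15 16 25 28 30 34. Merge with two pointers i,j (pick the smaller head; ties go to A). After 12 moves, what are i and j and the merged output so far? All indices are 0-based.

i=8, j=4, merged so far=[0, 1, 7, 12, 12, 14, 15, 16, 16, 18, 19, 20]

i=0 j=0: A[i]=1>B[j]=0 take 0, j++
i=0 j=1: A[i]=1<=B[j]=12 take 1, i++
i=1 j=1: A[i]=7<=B[j]=12 take 7, i++
i=2 j=1: A[i]=12<=B[j]=12 take 12, i++
i=3 j=1: A[i]=14>B[j]=12 take 12, j++
i=3 j=2: A[i]=14<=B[j]=15 take 14, i++
i=4 j=2: A[i]=16>B[j]=15 take 15, j++
i=4 j=3: A[i]=16<=B[j]=16 take 16, i++
i=5 j=3: A[i]=18>B[j]=16 take 16, j++
i=5 j=4: A[i]=18<=B[j]=25 take 18, i++
i=6 j=4: A[i]=19<=B[j]=25 take 19, i++
i=7 j=4: A[i]=20<=B[j]=25 take 20, i++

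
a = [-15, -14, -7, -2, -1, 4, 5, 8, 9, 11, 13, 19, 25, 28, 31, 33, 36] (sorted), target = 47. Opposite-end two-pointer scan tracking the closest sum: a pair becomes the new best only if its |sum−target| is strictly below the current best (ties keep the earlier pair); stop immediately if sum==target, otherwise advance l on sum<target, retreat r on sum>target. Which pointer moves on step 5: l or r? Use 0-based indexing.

[0,16] -15+36=21 d=26 * → l++
[1,16] -14+36=22 d=25 * → l++
[2,16] -7+36=29 d=18 * → l++
[3,16] -2+36=34 d=13 * → l++
[4,16] -1+36=35 d=12 * → l++

l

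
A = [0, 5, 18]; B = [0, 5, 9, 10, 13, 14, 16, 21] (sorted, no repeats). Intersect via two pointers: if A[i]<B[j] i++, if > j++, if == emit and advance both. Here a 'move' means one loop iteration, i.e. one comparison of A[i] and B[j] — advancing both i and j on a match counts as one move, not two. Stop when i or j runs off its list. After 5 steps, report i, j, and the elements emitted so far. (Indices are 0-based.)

i=2, j=5, emitted=[0, 5]

i=0 j=0: 0==0 emit, i++,j++
i=1 j=1: 5==5 emit, i++,j++
i=2 j=2: 18>9, j++
i=2 j=3: 18>10, j++
i=2 j=4: 18>13, j++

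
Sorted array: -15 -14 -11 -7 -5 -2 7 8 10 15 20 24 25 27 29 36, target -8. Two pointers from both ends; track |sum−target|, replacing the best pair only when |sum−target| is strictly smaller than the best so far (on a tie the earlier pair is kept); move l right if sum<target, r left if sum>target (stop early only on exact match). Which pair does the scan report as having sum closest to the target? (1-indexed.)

[1,16] -15+36=21 d=29 * → r--
[1,15] -15+29=14 d=22 * → r--
[1,14] -15+27=12 d=20 * → r--
[1,13] -15+25=10 d=18 * → r--
[1,12] -15+24=9 d=17 * → r--
[1,11] -15+20=5 d=13 * → r--
[1,10] -15+15=0 d=8 * → r--
[1,9] -15+10=-5 d=3 * → r--
[1,8] -15+8=-7 d=1 * → r--
[1,7] -15+7=-8 d=0 * → stop

pair (-15, 7) with sum -8 (|Δ|=0)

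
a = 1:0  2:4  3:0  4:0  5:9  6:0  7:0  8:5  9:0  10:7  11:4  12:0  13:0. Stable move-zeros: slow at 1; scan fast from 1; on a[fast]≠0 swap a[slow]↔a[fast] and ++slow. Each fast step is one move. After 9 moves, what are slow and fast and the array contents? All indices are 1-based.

slow=4, fast=10, a=[4, 9, 5, 0, 0, 0, 0, 0, 0, 7, 4, 0, 0]

slow=1 fast=1: a[fast]=0, fast++
slow=1 fast=2: a[fast]=4≠0 swap→a[1]=4, slow++,fast++
slow=2 fast=3: a[fast]=0, fast++
slow=2 fast=4: a[fast]=0, fast++
slow=2 fast=5: a[fast]=9≠0 swap→a[2]=9, slow++,fast++
slow=3 fast=6: a[fast]=0, fast++
slow=3 fast=7: a[fast]=0, fast++
slow=3 fast=8: a[fast]=5≠0 swap→a[3]=5, slow++,fast++
slow=4 fast=9: a[fast]=0, fast++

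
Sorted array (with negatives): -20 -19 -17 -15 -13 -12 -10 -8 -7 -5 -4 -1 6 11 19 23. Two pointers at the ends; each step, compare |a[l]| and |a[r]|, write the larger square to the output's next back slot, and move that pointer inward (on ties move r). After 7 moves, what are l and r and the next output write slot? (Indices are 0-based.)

[0,15] |-20|<=|23| out[15]=529 → r--
[0,14] |-20|>|19| out[14]=400 → l++
[1,14] |-19|<=|19| out[13]=361 → r--
[1,13] |-19|>|11| out[12]=361 → l++
[2,13] |-17|>|11| out[11]=289 → l++
[3,13] |-15|>|11| out[10]=225 → l++
[4,13] |-13|>|11| out[9]=169 → l++

l=5, r=13, next write slot=8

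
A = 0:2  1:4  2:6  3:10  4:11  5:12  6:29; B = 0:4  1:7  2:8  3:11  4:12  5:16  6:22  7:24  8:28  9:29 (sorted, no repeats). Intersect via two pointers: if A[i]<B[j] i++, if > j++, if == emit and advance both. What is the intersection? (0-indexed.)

intersection = [4, 11, 12, 29]

[i=0,j=0] 2<4 → i++
[i=1,j=0] 4==4 emit → i++,j++
[i=2,j=1] 6<7 → i++
[i=3,j=1] 10>7 → j++
[i=3,j=2] 10>8 → j++
[i=3,j=3] 10<11 → i++
[i=4,j=3] 11==11 emit → i++,j++
[i=5,j=4] 12==12 emit → i++,j++
[i=6,j=5] 29>16 → j++
[i=6,j=6] 29>22 → j++
[i=6,j=7] 29>24 → j++
[i=6,j=8] 29>28 → j++
[i=6,j=9] 29==29 emit → i++,j++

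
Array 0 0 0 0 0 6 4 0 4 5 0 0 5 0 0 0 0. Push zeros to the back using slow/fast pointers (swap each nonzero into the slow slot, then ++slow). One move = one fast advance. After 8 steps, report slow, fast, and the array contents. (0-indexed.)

slow=2, fast=8, a=[6, 4, 0, 0, 0, 0, 0, 0, 4, 5, 0, 0, 5, 0, 0, 0, 0]

(s=0,f=0) a[fast]=0 → fast++
(s=0,f=1) a[fast]=0 → fast++
(s=0,f=2) a[fast]=0 → fast++
(s=0,f=3) a[fast]=0 → fast++
(s=0,f=4) a[fast]=0 → fast++
(s=0,f=5) a[fast]=6≠0 swap→a[0]=6 → slow++,fast++
(s=1,f=6) a[fast]=4≠0 swap→a[1]=4 → slow++,fast++
(s=2,f=7) a[fast]=0 → fast++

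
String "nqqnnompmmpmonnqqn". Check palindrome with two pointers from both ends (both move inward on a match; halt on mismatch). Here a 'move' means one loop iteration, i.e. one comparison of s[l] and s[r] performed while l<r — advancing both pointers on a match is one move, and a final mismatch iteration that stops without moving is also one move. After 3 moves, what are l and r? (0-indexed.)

l=3, r=14

l=0 r=17: 'n'=='n', l++,r--
l=1 r=16: 'q'=='q', l++,r--
l=2 r=15: 'q'=='q', l++,r--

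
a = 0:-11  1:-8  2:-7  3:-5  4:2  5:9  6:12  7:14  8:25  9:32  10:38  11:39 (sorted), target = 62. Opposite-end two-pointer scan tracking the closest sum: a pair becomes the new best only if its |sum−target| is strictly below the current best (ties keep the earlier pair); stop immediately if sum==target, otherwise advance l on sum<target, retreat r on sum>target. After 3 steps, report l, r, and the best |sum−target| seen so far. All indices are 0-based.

l=3, r=11, best |Δ|=30

[0,11] -11+39=28 d=34 * → l++
[1,11] -8+39=31 d=31 * → l++
[2,11] -7+39=32 d=30 * → l++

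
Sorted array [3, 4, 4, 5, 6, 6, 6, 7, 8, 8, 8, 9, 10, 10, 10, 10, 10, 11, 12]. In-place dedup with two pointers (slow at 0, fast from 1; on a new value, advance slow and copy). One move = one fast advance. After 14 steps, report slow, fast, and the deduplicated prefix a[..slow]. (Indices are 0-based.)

slow=7, fast=15, prefix=[3, 4, 5, 6, 7, 8, 9, 10]

(s=0,f=1) a[fast]=4≠a[slow]=3 write a[1]=4 → slow++,fast++
(s=1,f=2) a[fast]=4=a[slow] dup → fast++
(s=1,f=3) a[fast]=5≠a[slow]=4 write a[2]=5 → slow++,fast++
(s=2,f=4) a[fast]=6≠a[slow]=5 write a[3]=6 → slow++,fast++
(s=3,f=5) a[fast]=6=a[slow] dup → fast++
(s=3,f=6) a[fast]=6=a[slow] dup → fast++
(s=3,f=7) a[fast]=7≠a[slow]=6 write a[4]=7 → slow++,fast++
(s=4,f=8) a[fast]=8≠a[slow]=7 write a[5]=8 → slow++,fast++
(s=5,f=9) a[fast]=8=a[slow] dup → fast++
(s=5,f=10) a[fast]=8=a[slow] dup → fast++
(s=5,f=11) a[fast]=9≠a[slow]=8 write a[6]=9 → slow++,fast++
(s=6,f=12) a[fast]=10≠a[slow]=9 write a[7]=10 → slow++,fast++
(s=7,f=13) a[fast]=10=a[slow] dup → fast++
(s=7,f=14) a[fast]=10=a[slow] dup → fast++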